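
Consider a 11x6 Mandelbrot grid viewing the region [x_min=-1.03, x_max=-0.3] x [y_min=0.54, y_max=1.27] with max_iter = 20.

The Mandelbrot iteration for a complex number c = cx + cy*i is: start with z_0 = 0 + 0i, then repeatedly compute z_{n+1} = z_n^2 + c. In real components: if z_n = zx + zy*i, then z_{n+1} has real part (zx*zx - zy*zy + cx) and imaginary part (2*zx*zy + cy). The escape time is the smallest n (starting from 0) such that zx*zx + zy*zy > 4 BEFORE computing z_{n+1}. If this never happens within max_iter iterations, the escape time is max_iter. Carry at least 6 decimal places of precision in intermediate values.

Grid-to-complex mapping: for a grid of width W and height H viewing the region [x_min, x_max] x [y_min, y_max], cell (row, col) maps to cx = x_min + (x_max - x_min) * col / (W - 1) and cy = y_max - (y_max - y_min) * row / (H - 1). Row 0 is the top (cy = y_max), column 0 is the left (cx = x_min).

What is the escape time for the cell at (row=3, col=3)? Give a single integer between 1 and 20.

z_0 = 0 + 0i, c = -0.8110 + 0.8320i
Iter 1: z = -0.8110 + 0.8320i, |z|^2 = 1.3499
Iter 2: z = -0.8455 + -0.5175i, |z|^2 = 0.9827
Iter 3: z = -0.3639 + 1.7071i, |z|^2 = 3.0466
Iter 4: z = -3.5927 + -0.4105i, |z|^2 = 13.0764
Escaped at iteration 4

Answer: 4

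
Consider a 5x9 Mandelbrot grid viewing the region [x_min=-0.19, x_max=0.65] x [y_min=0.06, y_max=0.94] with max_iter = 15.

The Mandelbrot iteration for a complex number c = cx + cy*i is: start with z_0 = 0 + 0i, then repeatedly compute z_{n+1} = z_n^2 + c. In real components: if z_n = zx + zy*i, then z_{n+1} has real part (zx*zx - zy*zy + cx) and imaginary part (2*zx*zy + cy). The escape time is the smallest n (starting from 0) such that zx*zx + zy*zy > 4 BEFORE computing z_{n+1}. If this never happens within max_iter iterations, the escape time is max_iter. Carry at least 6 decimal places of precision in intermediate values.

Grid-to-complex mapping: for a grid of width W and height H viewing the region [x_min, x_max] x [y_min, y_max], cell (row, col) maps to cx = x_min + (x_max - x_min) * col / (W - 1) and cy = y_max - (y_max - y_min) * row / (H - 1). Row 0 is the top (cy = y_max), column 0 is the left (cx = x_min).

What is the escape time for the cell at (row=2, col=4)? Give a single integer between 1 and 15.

Answer: 3

Derivation:
z_0 = 0 + 0i, c = 0.6500 + 0.7200i
Iter 1: z = 0.6500 + 0.7200i, |z|^2 = 0.9409
Iter 2: z = 0.5541 + 1.6560i, |z|^2 = 3.0494
Iter 3: z = -1.7853 + 2.5552i, |z|^2 = 9.7163
Escaped at iteration 3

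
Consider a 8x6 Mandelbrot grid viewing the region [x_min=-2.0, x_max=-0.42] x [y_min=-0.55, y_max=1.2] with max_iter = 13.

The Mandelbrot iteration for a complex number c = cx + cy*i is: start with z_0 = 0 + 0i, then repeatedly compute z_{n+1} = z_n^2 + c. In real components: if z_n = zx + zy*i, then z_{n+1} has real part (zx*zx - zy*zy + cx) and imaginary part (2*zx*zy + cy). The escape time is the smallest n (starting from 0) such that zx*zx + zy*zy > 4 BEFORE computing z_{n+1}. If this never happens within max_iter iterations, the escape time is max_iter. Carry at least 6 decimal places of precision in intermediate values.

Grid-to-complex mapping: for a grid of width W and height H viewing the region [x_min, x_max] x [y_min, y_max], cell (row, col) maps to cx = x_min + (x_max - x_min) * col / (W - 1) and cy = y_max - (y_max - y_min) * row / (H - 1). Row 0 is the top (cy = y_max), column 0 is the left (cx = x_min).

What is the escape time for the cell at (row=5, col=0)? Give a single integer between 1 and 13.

Answer: 1

Derivation:
z_0 = 0 + 0i, c = -2.0000 + -0.5500i
Iter 1: z = -2.0000 + -0.5500i, |z|^2 = 4.3025
Escaped at iteration 1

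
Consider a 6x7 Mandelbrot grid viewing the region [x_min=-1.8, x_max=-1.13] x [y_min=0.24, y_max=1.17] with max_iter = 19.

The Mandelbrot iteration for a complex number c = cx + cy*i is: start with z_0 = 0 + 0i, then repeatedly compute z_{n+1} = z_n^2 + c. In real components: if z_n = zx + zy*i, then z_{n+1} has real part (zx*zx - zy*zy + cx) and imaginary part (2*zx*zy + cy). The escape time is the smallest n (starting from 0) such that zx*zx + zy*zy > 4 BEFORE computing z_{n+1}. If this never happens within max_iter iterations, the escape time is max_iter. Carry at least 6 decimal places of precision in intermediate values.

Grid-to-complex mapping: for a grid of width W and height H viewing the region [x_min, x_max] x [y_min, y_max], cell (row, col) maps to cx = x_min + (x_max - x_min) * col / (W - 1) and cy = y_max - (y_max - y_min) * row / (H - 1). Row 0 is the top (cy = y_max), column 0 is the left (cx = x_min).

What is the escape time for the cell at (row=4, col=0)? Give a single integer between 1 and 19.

Answer: 3

Derivation:
z_0 = 0 + 0i, c = -1.8000 + 0.5500i
Iter 1: z = -1.8000 + 0.5500i, |z|^2 = 3.5425
Iter 2: z = 1.1375 + -1.4300i, |z|^2 = 3.3388
Iter 3: z = -2.5510 + -2.7033i, |z|^2 = 13.8151
Escaped at iteration 3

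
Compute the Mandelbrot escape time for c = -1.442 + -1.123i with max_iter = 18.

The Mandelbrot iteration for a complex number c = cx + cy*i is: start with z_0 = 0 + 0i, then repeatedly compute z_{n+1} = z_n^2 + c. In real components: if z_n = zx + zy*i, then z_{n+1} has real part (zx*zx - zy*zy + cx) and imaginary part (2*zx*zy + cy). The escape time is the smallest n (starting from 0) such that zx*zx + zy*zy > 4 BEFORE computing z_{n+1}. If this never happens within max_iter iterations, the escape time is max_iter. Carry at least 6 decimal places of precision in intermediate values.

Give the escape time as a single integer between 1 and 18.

Answer: 2

Derivation:
z_0 = 0 + 0i, c = -1.4420 + -1.1230i
Iter 1: z = -1.4420 + -1.1230i, |z|^2 = 3.3405
Iter 2: z = -0.6238 + 2.1157i, |z|^2 = 4.8654
Escaped at iteration 2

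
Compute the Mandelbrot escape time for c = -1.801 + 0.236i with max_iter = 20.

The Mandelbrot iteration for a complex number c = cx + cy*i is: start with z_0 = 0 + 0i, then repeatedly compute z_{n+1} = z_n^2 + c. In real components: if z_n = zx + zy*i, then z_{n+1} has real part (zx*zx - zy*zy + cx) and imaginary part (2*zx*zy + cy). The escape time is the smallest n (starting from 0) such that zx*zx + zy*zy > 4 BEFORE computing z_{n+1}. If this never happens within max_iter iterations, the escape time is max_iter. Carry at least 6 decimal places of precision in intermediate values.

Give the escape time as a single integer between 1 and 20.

z_0 = 0 + 0i, c = -1.8010 + 0.2360i
Iter 1: z = -1.8010 + 0.2360i, |z|^2 = 3.2993
Iter 2: z = 1.3869 + -0.6141i, |z|^2 = 2.3006
Iter 3: z = -0.2546 + -1.4673i, |z|^2 = 2.2178
Iter 4: z = -3.8892 + 0.9831i, |z|^2 = 16.0925
Escaped at iteration 4

Answer: 4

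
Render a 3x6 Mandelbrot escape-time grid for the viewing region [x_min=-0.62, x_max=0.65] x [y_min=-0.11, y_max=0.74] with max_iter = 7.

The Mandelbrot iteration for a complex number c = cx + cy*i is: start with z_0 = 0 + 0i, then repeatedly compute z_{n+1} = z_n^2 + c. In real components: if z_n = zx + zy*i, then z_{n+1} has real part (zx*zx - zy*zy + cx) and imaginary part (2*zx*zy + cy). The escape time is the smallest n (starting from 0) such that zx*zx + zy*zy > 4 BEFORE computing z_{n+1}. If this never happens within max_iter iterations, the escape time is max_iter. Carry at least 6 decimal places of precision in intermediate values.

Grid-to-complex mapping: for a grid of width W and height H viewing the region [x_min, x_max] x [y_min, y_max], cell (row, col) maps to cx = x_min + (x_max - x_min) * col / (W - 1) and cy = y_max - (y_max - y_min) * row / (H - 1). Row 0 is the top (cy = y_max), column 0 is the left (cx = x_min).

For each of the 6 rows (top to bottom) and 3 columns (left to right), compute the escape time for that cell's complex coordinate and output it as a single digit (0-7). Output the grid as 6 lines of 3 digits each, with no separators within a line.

Answer: 573
773
773
774
774
774

Derivation:
(row=0, col=0): c = -0.6200 + 0.7400i → escape time 5
(row=0, col=1): c = 0.0150 + 0.7400i → escape time 7
(row=0, col=2): c = 0.6500 + 0.7400i → escape time 3
(row=1, col=0): c = -0.6200 + 0.5700i → escape time 7
(row=1, col=1): c = 0.0150 + 0.5700i → escape time 7
(row=1, col=2): c = 0.6500 + 0.5700i → escape time 3
(row=2, col=0): c = -0.6200 + 0.4000i → escape time 7
(row=2, col=1): c = 0.0150 + 0.4000i → escape time 7
(row=2, col=2): c = 0.6500 + 0.4000i → escape time 3
(row=3, col=0): c = -0.6200 + 0.2300i → escape time 7
(row=3, col=1): c = 0.0150 + 0.2300i → escape time 7
(row=3, col=2): c = 0.6500 + 0.2300i → escape time 4
(row=4, col=0): c = -0.6200 + 0.0600i → escape time 7
(row=4, col=1): c = 0.0150 + 0.0600i → escape time 7
(row=4, col=2): c = 0.6500 + 0.0600i → escape time 4
(row=5, col=0): c = -0.6200 + -0.1100i → escape time 7
(row=5, col=1): c = 0.0150 + -0.1100i → escape time 7
(row=5, col=2): c = 0.6500 + -0.1100i → escape time 4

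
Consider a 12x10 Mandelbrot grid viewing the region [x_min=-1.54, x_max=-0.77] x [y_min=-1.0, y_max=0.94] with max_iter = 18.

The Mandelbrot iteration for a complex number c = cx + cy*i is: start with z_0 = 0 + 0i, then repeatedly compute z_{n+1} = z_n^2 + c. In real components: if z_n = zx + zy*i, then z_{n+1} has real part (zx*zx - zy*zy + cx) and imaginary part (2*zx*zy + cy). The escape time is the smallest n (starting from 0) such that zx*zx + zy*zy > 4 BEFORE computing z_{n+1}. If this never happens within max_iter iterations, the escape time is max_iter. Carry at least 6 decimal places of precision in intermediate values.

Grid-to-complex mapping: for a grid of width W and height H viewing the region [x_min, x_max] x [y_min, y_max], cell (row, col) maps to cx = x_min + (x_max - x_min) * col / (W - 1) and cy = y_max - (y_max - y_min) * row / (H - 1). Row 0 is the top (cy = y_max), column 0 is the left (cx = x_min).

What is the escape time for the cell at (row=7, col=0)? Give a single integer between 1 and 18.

z_0 = 0 + 0i, c = -1.5400 + -0.5689i
Iter 1: z = -1.5400 + -0.5689i, |z|^2 = 2.6952
Iter 2: z = 0.5080 + 1.1833i, |z|^2 = 1.6582
Iter 3: z = -2.6821 + 0.6333i, |z|^2 = 7.5949
Escaped at iteration 3

Answer: 3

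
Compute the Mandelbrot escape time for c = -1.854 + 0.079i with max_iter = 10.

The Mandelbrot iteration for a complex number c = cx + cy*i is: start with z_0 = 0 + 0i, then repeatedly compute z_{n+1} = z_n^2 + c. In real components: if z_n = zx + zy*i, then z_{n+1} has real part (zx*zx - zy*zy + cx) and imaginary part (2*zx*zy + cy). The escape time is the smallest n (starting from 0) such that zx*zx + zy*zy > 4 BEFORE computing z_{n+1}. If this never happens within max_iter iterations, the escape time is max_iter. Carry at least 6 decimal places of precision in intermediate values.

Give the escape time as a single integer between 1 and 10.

z_0 = 0 + 0i, c = -1.8540 + 0.0790i
Iter 1: z = -1.8540 + 0.0790i, |z|^2 = 3.4436
Iter 2: z = 1.5771 + -0.2139i, |z|^2 = 2.5329
Iter 3: z = 0.5874 + -0.5958i, |z|^2 = 0.7000
Iter 4: z = -1.8639 + -0.6209i, |z|^2 = 3.8597
Iter 5: z = 1.2346 + 2.3937i, |z|^2 = 7.2539
Escaped at iteration 5

Answer: 5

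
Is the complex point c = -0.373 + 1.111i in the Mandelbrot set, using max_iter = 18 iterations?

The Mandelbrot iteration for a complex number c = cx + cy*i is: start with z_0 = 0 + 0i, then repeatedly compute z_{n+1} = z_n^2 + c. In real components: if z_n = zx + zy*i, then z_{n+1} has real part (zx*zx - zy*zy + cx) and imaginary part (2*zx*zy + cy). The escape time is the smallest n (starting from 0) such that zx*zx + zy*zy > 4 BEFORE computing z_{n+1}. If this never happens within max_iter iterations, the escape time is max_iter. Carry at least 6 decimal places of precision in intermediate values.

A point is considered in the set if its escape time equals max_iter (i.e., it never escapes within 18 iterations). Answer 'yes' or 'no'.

z_0 = 0 + 0i, c = -0.3730 + 1.1110i
Iter 1: z = -0.3730 + 1.1110i, |z|^2 = 1.3735
Iter 2: z = -1.4682 + 0.2822i, |z|^2 = 2.2352
Iter 3: z = 1.7030 + 0.2824i, |z|^2 = 2.9798
Iter 4: z = 2.4473 + 2.0727i, |z|^2 = 10.2856
Escaped at iteration 4

Answer: no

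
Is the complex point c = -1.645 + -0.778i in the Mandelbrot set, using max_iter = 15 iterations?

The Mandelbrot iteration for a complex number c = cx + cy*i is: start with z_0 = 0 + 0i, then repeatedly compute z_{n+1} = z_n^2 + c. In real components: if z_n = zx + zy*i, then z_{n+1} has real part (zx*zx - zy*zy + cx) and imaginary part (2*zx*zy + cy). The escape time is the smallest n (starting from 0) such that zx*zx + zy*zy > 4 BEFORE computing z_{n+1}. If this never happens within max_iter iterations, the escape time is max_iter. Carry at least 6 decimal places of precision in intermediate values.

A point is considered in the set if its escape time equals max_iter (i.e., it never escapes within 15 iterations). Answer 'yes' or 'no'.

z_0 = 0 + 0i, c = -1.6450 + -0.7780i
Iter 1: z = -1.6450 + -0.7780i, |z|^2 = 3.3113
Iter 2: z = 0.4557 + 1.7816i, |z|^2 = 3.3819
Iter 3: z = -4.6115 + 0.8459i, |z|^2 = 21.9812
Escaped at iteration 3

Answer: no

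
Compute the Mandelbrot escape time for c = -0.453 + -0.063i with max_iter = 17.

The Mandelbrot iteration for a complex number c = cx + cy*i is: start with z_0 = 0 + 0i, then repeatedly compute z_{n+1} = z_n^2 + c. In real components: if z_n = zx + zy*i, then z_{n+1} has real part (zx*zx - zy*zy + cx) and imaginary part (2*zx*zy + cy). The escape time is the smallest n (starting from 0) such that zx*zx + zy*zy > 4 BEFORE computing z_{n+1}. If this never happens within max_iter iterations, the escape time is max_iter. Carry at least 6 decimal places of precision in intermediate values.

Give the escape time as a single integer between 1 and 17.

Answer: 17

Derivation:
z_0 = 0 + 0i, c = -0.4530 + -0.0630i
Iter 1: z = -0.4530 + -0.0630i, |z|^2 = 0.2092
Iter 2: z = -0.2518 + -0.0059i, |z|^2 = 0.0634
Iter 3: z = -0.3897 + -0.0600i, |z|^2 = 0.1554
Iter 4: z = -0.3048 + -0.0162i, |z|^2 = 0.0932
Iter 5: z = -0.3604 + -0.0531i, |z|^2 = 0.1327
Iter 6: z = -0.3259 + -0.0247i, |z|^2 = 0.1069
Iter 7: z = -0.3474 + -0.0469i, |z|^2 = 0.1229
Iter 8: z = -0.3345 + -0.0304i, |z|^2 = 0.1128
Iter 9: z = -0.3420 + -0.0426i, |z|^2 = 0.1188
Iter 10: z = -0.3378 + -0.0338i, |z|^2 = 0.1153
Iter 11: z = -0.3400 + -0.0401i, |z|^2 = 0.1172
Iter 12: z = -0.3390 + -0.0357i, |z|^2 = 0.1162
Iter 13: z = -0.3393 + -0.0388i, |z|^2 = 0.1167
Iter 14: z = -0.3393 + -0.0367i, |z|^2 = 0.1165
Iter 15: z = -0.3392 + -0.0381i, |z|^2 = 0.1165
Iter 16: z = -0.3394 + -0.0371i, |z|^2 = 0.1166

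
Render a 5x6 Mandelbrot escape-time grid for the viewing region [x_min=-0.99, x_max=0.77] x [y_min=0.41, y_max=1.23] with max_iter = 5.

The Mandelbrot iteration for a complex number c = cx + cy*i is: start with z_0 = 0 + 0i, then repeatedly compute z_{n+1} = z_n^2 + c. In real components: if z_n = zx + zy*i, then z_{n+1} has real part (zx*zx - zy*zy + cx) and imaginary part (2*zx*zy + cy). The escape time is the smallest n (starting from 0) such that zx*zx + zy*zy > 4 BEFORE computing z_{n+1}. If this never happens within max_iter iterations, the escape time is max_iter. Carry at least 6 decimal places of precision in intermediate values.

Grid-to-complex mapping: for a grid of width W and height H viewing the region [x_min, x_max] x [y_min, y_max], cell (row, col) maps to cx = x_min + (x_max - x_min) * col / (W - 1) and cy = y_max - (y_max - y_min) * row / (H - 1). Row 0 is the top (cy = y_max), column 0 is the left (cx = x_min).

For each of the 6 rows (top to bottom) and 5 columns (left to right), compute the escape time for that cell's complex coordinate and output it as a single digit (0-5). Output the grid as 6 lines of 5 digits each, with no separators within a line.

(row=0, col=0): c = -0.9900 + 1.2300i → escape time 3
(row=0, col=1): c = -0.5500 + 1.2300i → escape time 3
(row=0, col=2): c = -0.1100 + 1.2300i → escape time 3
(row=0, col=3): c = 0.3300 + 1.2300i → escape time 2
(row=0, col=4): c = 0.7700 + 1.2300i → escape time 2
(row=1, col=0): c = -0.9900 + 1.0660i → escape time 3
(row=1, col=1): c = -0.5500 + 1.0660i → escape time 4
(row=1, col=2): c = -0.1100 + 1.0660i → escape time 5
(row=1, col=3): c = 0.3300 + 1.0660i → escape time 3
(row=1, col=4): c = 0.7700 + 1.0660i → escape time 2
(row=2, col=0): c = -0.9900 + 0.9020i → escape time 3
(row=2, col=1): c = -0.5500 + 0.9020i → escape time 4
(row=2, col=2): c = -0.1100 + 0.9020i → escape time 5
(row=2, col=3): c = 0.3300 + 0.9020i → escape time 4
(row=2, col=4): c = 0.7700 + 0.9020i → escape time 2
(row=3, col=0): c = -0.9900 + 0.7380i → escape time 4
(row=3, col=1): c = -0.5500 + 0.7380i → escape time 5
(row=3, col=2): c = -0.1100 + 0.7380i → escape time 5
(row=3, col=3): c = 0.3300 + 0.7380i → escape time 5
(row=3, col=4): c = 0.7700 + 0.7380i → escape time 2
(row=4, col=0): c = -0.9900 + 0.5740i → escape time 5
(row=4, col=1): c = -0.5500 + 0.5740i → escape time 5
(row=4, col=2): c = -0.1100 + 0.5740i → escape time 5
(row=4, col=3): c = 0.3300 + 0.5740i → escape time 5
(row=4, col=4): c = 0.7700 + 0.5740i → escape time 3
(row=5, col=0): c = -0.9900 + 0.4100i → escape time 5
(row=5, col=1): c = -0.5500 + 0.4100i → escape time 5
(row=5, col=2): c = -0.1100 + 0.4100i → escape time 5
(row=5, col=3): c = 0.3300 + 0.4100i → escape time 5
(row=5, col=4): c = 0.7700 + 0.4100i → escape time 3

Answer: 33322
34532
34542
45552
55553
55553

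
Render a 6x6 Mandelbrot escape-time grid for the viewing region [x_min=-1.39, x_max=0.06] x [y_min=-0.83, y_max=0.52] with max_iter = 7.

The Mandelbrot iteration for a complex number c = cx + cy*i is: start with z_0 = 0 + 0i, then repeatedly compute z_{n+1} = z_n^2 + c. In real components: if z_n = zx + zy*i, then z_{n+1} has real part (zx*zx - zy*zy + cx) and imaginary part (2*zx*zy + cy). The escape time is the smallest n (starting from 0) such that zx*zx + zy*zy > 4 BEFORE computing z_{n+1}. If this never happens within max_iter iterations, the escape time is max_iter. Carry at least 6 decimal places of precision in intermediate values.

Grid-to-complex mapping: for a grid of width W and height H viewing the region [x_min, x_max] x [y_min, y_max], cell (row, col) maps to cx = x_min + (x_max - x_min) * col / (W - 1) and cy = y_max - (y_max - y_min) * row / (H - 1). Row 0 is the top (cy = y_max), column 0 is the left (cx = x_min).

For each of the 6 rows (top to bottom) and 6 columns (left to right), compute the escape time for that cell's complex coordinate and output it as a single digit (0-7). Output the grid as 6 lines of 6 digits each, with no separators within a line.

(row=0, col=0): c = -1.3900 + 0.5200i → escape time 3
(row=0, col=1): c = -1.1000 + 0.5200i → escape time 5
(row=0, col=2): c = -0.8100 + 0.5200i → escape time 6
(row=0, col=3): c = -0.5200 + 0.5200i → escape time 7
(row=0, col=4): c = -0.2300 + 0.5200i → escape time 7
(row=0, col=5): c = 0.0600 + 0.5200i → escape time 7
(row=1, col=0): c = -1.3900 + 0.2500i → escape time 6
(row=1, col=1): c = -1.1000 + 0.2500i → escape time 7
(row=1, col=2): c = -0.8100 + 0.2500i → escape time 7
(row=1, col=3): c = -0.5200 + 0.2500i → escape time 7
(row=1, col=4): c = -0.2300 + 0.2500i → escape time 7
(row=1, col=5): c = 0.0600 + 0.2500i → escape time 7
(row=2, col=0): c = -1.3900 + -0.0200i → escape time 7
(row=2, col=1): c = -1.1000 + -0.0200i → escape time 7
(row=2, col=2): c = -0.8100 + -0.0200i → escape time 7
(row=2, col=3): c = -0.5200 + -0.0200i → escape time 7
(row=2, col=4): c = -0.2300 + -0.0200i → escape time 7
(row=2, col=5): c = 0.0600 + -0.0200i → escape time 7
(row=3, col=0): c = -1.3900 + -0.2900i → escape time 5
(row=3, col=1): c = -1.1000 + -0.2900i → escape time 7
(row=3, col=2): c = -0.8100 + -0.2900i → escape time 7
(row=3, col=3): c = -0.5200 + -0.2900i → escape time 7
(row=3, col=4): c = -0.2300 + -0.2900i → escape time 7
(row=3, col=5): c = 0.0600 + -0.2900i → escape time 7
(row=4, col=0): c = -1.3900 + -0.5600i → escape time 3
(row=4, col=1): c = -1.1000 + -0.5600i → escape time 4
(row=4, col=2): c = -0.8100 + -0.5600i → escape time 5
(row=4, col=3): c = -0.5200 + -0.5600i → escape time 7
(row=4, col=4): c = -0.2300 + -0.5600i → escape time 7
(row=4, col=5): c = 0.0600 + -0.5600i → escape time 7
(row=5, col=0): c = -1.3900 + -0.8300i → escape time 3
(row=5, col=1): c = -1.1000 + -0.8300i → escape time 3
(row=5, col=2): c = -0.8100 + -0.8300i → escape time 4
(row=5, col=3): c = -0.5200 + -0.8300i → escape time 5
(row=5, col=4): c = -0.2300 + -0.8300i → escape time 7
(row=5, col=5): c = 0.0600 + -0.8300i → escape time 7

Answer: 356777
677777
777777
577777
345777
334577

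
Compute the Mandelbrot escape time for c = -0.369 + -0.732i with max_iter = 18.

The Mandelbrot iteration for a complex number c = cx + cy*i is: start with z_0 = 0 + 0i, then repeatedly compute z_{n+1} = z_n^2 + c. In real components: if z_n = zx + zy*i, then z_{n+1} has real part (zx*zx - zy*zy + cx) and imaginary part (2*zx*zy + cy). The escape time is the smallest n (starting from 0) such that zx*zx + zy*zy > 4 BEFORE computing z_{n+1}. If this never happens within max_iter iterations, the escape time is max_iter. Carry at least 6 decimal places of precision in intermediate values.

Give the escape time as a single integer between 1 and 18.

z_0 = 0 + 0i, c = -0.3690 + -0.7320i
Iter 1: z = -0.3690 + -0.7320i, |z|^2 = 0.6720
Iter 2: z = -0.7687 + -0.1918i, |z|^2 = 0.6276
Iter 3: z = 0.1851 + -0.4372i, |z|^2 = 0.2254
Iter 4: z = -0.5259 + -0.8938i, |z|^2 = 1.0754
Iter 5: z = -0.8914 + 0.2080i, |z|^2 = 0.8378
Iter 6: z = 0.3822 + -1.1029i, |z|^2 = 1.3624
Iter 7: z = -1.4392 + -1.5751i, |z|^2 = 4.5524
Escaped at iteration 7

Answer: 7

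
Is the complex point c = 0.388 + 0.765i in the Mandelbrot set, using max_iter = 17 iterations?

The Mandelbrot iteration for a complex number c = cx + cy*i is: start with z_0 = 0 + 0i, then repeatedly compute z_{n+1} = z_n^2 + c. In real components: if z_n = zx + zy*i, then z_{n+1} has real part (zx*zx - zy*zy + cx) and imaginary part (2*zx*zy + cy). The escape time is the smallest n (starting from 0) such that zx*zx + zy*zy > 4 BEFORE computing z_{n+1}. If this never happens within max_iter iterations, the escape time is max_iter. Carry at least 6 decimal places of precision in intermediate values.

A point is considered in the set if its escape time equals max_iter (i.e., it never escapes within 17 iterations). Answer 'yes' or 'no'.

z_0 = 0 + 0i, c = 0.3880 + 0.7650i
Iter 1: z = 0.3880 + 0.7650i, |z|^2 = 0.7358
Iter 2: z = -0.0467 + 1.3586i, |z|^2 = 1.8481
Iter 3: z = -1.4557 + 0.6382i, |z|^2 = 2.5264
Iter 4: z = 2.0999 + -1.0930i, |z|^2 = 5.6041
Escaped at iteration 4

Answer: no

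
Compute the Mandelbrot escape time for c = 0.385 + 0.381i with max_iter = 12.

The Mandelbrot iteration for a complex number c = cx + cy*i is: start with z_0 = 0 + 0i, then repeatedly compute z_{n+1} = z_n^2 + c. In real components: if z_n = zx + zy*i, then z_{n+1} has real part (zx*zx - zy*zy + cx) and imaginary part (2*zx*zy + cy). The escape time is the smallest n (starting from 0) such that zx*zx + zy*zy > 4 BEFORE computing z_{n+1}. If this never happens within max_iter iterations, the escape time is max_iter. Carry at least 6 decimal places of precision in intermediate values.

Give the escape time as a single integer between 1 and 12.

Answer: 12

Derivation:
z_0 = 0 + 0i, c = 0.3850 + 0.3810i
Iter 1: z = 0.3850 + 0.3810i, |z|^2 = 0.2934
Iter 2: z = 0.3881 + 0.6744i, |z|^2 = 0.6054
Iter 3: z = 0.0808 + 0.9044i, |z|^2 = 0.8245
Iter 4: z = -0.4264 + 0.5272i, |z|^2 = 0.4597
Iter 5: z = 0.2889 + -0.0686i, |z|^2 = 0.0882
Iter 6: z = 0.4638 + 0.3414i, |z|^2 = 0.3316
Iter 7: z = 0.4835 + 0.6976i, |z|^2 = 0.7205
Iter 8: z = 0.1321 + 1.0557i, |z|^2 = 1.1319
Iter 9: z = -0.7120 + 0.6600i, |z|^2 = 0.9424
Iter 10: z = 0.4563 + -0.5587i, |z|^2 = 0.5204
Iter 11: z = 0.2811 + -0.1289i, |z|^2 = 0.0956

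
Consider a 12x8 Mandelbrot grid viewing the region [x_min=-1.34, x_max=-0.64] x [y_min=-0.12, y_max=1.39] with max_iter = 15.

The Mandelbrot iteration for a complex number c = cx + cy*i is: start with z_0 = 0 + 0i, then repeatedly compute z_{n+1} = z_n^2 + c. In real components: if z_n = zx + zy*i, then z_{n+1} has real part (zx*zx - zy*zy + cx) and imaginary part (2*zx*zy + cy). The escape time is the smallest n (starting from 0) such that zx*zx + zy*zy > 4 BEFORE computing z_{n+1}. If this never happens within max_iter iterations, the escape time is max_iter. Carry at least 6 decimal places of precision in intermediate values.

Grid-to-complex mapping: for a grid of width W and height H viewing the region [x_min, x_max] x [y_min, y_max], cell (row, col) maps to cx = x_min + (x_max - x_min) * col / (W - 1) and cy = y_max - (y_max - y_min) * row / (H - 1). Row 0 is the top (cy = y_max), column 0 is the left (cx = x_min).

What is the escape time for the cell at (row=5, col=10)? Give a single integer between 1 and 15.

z_0 = 0 + 0i, c = -0.7036 + 0.3114i
Iter 1: z = -0.7036 + 0.3114i, |z|^2 = 0.5921
Iter 2: z = -0.3055 + -0.1268i, |z|^2 = 0.1094
Iter 3: z = -0.6264 + 0.3889i, |z|^2 = 0.5436
Iter 4: z = -0.4625 + -0.1758i, |z|^2 = 0.2449
Iter 5: z = -0.5206 + 0.4741i, |z|^2 = 0.4958
Iter 6: z = -0.6574 + -0.1822i, |z|^2 = 0.4653
Iter 7: z = -0.3047 + 0.5509i, |z|^2 = 0.3964
Iter 8: z = -0.9143 + -0.0243i, |z|^2 = 0.8366
Iter 9: z = 0.1317 + 0.3559i, |z|^2 = 0.1440
Iter 10: z = -0.8129 + 0.4052i, |z|^2 = 0.8250
Iter 11: z = -0.2070 + -0.3474i, |z|^2 = 0.1635
Iter 12: z = -0.7815 + 0.4552i, |z|^2 = 0.8179
Iter 13: z = -0.3002 + -0.4000i, |z|^2 = 0.2501
Iter 14: z = -0.7736 + 0.5516i, |z|^2 = 0.9027

Answer: 15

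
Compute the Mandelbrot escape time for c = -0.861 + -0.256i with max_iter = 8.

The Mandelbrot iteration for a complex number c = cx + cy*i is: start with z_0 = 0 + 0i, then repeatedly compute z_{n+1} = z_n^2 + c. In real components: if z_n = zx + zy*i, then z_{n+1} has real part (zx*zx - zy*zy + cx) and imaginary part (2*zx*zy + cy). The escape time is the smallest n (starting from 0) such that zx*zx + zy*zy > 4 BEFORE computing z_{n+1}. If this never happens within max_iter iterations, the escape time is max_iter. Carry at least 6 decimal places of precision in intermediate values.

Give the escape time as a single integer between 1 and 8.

z_0 = 0 + 0i, c = -0.8610 + -0.2560i
Iter 1: z = -0.8610 + -0.2560i, |z|^2 = 0.8069
Iter 2: z = -0.1852 + 0.1848i, |z|^2 = 0.0685
Iter 3: z = -0.8609 + -0.3245i, |z|^2 = 0.8464
Iter 4: z = -0.2252 + 0.3026i, |z|^2 = 0.1423
Iter 5: z = -0.9019 + -0.3923i, |z|^2 = 0.9673
Iter 6: z = -0.2015 + 0.4516i, |z|^2 = 0.2446
Iter 7: z = -1.0244 + -0.4380i, |z|^2 = 1.2412

Answer: 8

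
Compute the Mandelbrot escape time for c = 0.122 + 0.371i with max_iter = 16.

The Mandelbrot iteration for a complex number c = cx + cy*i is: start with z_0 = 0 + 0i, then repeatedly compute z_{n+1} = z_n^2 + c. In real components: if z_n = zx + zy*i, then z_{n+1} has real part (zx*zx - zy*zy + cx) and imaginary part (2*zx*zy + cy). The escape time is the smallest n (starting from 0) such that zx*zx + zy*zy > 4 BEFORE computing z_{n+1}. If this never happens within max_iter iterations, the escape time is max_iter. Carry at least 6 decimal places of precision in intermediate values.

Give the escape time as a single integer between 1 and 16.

z_0 = 0 + 0i, c = 0.1220 + 0.3710i
Iter 1: z = 0.1220 + 0.3710i, |z|^2 = 0.1525
Iter 2: z = -0.0008 + 0.4615i, |z|^2 = 0.2130
Iter 3: z = -0.0910 + 0.3703i, |z|^2 = 0.1454
Iter 4: z = -0.0068 + 0.3036i, |z|^2 = 0.0922
Iter 5: z = 0.0299 + 0.3668i, |z|^2 = 0.1355
Iter 6: z = -0.0117 + 0.3929i, |z|^2 = 0.1545
Iter 7: z = -0.0322 + 0.3618i, |z|^2 = 0.1320
Iter 8: z = -0.0079 + 0.3477i, |z|^2 = 0.1209
Iter 9: z = 0.0012 + 0.3655i, |z|^2 = 0.1336
Iter 10: z = -0.0116 + 0.3719i, |z|^2 = 0.1384
Iter 11: z = -0.0162 + 0.3624i, |z|^2 = 0.1316
Iter 12: z = -0.0090 + 0.3593i, |z|^2 = 0.1292
Iter 13: z = -0.0070 + 0.3645i, |z|^2 = 0.1329
Iter 14: z = -0.0108 + 0.3659i, |z|^2 = 0.1340
Iter 15: z = -0.0118 + 0.3631i, |z|^2 = 0.1320

Answer: 16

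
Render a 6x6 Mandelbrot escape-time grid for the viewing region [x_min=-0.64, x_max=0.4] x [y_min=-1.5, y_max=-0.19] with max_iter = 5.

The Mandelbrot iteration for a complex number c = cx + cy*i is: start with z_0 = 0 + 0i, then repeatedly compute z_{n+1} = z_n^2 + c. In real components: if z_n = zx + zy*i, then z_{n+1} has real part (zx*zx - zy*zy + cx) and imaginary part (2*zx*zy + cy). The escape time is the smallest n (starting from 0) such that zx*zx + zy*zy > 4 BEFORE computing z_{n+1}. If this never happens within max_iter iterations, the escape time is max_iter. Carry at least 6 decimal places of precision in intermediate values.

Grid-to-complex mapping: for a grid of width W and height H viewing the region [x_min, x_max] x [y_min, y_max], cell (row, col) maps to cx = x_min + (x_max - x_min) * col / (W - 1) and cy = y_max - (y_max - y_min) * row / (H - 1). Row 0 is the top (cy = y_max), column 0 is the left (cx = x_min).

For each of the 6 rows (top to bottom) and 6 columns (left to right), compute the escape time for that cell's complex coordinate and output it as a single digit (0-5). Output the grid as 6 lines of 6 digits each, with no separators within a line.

(row=0, col=0): c = -0.6400 + -0.1900i → escape time 5
(row=0, col=1): c = -0.4320 + -0.1900i → escape time 5
(row=0, col=2): c = -0.2240 + -0.1900i → escape time 5
(row=0, col=3): c = -0.0160 + -0.1900i → escape time 5
(row=0, col=4): c = 0.1920 + -0.1900i → escape time 5
(row=0, col=5): c = 0.4000 + -0.1900i → escape time 5
(row=1, col=0): c = -0.6400 + -0.4520i → escape time 5
(row=1, col=1): c = -0.4320 + -0.4520i → escape time 5
(row=1, col=2): c = -0.2240 + -0.4520i → escape time 5
(row=1, col=3): c = -0.0160 + -0.4520i → escape time 5
(row=1, col=4): c = 0.1920 + -0.4520i → escape time 5
(row=1, col=5): c = 0.4000 + -0.4520i → escape time 5
(row=2, col=0): c = -0.6400 + -0.7140i → escape time 5
(row=2, col=1): c = -0.4320 + -0.7140i → escape time 5
(row=2, col=2): c = -0.2240 + -0.7140i → escape time 5
(row=2, col=3): c = -0.0160 + -0.7140i → escape time 5
(row=2, col=4): c = 0.1920 + -0.7140i → escape time 5
(row=2, col=5): c = 0.4000 + -0.7140i → escape time 5
(row=3, col=0): c = -0.6400 + -0.9760i → escape time 4
(row=3, col=1): c = -0.4320 + -0.9760i → escape time 4
(row=3, col=2): c = -0.2240 + -0.9760i → escape time 5
(row=3, col=3): c = -0.0160 + -0.9760i → escape time 5
(row=3, col=4): c = 0.1920 + -0.9760i → escape time 4
(row=3, col=5): c = 0.4000 + -0.9760i → escape time 3
(row=4, col=0): c = -0.6400 + -1.2380i → escape time 3
(row=4, col=1): c = -0.4320 + -1.2380i → escape time 3
(row=4, col=2): c = -0.2240 + -1.2380i → escape time 3
(row=4, col=3): c = -0.0160 + -1.2380i → escape time 3
(row=4, col=4): c = 0.1920 + -1.2380i → escape time 2
(row=4, col=5): c = 0.4000 + -1.2380i → escape time 2
(row=5, col=0): c = -0.6400 + -1.5000i → escape time 2
(row=5, col=1): c = -0.4320 + -1.5000i → escape time 2
(row=5, col=2): c = -0.2240 + -1.5000i → escape time 2
(row=5, col=3): c = -0.0160 + -1.5000i → escape time 2
(row=5, col=4): c = 0.1920 + -1.5000i → escape time 2
(row=5, col=5): c = 0.4000 + -1.5000i → escape time 2

Answer: 555555
555555
555555
445543
333322
222222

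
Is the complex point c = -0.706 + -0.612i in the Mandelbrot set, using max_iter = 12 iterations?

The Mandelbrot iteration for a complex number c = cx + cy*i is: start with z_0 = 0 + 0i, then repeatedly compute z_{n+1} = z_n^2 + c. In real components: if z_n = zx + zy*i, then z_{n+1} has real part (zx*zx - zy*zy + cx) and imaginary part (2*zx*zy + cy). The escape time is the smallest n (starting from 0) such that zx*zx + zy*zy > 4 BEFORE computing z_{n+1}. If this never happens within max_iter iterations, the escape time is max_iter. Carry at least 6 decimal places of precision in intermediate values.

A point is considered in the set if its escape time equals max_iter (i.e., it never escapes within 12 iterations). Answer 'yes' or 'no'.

z_0 = 0 + 0i, c = -0.7060 + -0.6120i
Iter 1: z = -0.7060 + -0.6120i, |z|^2 = 0.8730
Iter 2: z = -0.5821 + 0.2521i, |z|^2 = 0.4024
Iter 3: z = -0.4307 + -0.9056i, |z|^2 = 1.0055
Iter 4: z = -1.3405 + 0.1681i, |z|^2 = 1.8252
Iter 5: z = 1.0627 + -1.0626i, |z|^2 = 2.2585
Iter 6: z = -0.7059 + -2.8705i, |z|^2 = 8.7381
Escaped at iteration 6

Answer: no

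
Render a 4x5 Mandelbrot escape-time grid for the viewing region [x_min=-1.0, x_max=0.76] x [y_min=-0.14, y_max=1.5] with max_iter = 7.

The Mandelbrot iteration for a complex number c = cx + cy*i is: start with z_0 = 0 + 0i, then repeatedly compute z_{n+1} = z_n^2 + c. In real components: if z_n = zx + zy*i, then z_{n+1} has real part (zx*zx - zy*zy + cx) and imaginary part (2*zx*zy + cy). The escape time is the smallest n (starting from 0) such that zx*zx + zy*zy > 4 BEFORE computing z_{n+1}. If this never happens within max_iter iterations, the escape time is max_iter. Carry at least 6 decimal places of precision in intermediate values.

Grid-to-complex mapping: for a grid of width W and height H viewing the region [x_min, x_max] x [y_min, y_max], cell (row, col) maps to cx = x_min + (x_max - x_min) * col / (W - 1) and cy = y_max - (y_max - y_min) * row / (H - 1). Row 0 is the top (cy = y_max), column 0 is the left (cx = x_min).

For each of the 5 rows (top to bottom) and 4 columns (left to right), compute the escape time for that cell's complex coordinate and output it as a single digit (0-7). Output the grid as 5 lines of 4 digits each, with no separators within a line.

(row=0, col=0): c = -1.0000 + 1.5000i → escape time 2
(row=0, col=1): c = -0.4133 + 1.5000i → escape time 2
(row=0, col=2): c = 0.1733 + 1.5000i → escape time 2
(row=0, col=3): c = 0.7600 + 1.5000i → escape time 2
(row=1, col=0): c = -1.0000 + 1.0900i → escape time 3
(row=1, col=1): c = -0.4133 + 1.0900i → escape time 4
(row=1, col=2): c = 0.1733 + 1.0900i → escape time 3
(row=1, col=3): c = 0.7600 + 1.0900i → escape time 2
(row=2, col=0): c = -1.0000 + 0.6800i → escape time 4
(row=2, col=1): c = -0.4133 + 0.6800i → escape time 7
(row=2, col=2): c = 0.1733 + 0.6800i → escape time 7
(row=2, col=3): c = 0.7600 + 0.6800i → escape time 3
(row=3, col=0): c = -1.0000 + 0.2700i → escape time 7
(row=3, col=1): c = -0.4133 + 0.2700i → escape time 7
(row=3, col=2): c = 0.1733 + 0.2700i → escape time 7
(row=3, col=3): c = 0.7600 + 0.2700i → escape time 3
(row=4, col=0): c = -1.0000 + -0.1400i → escape time 7
(row=4, col=1): c = -0.4133 + -0.1400i → escape time 7
(row=4, col=2): c = 0.1733 + -0.1400i → escape time 7
(row=4, col=3): c = 0.7600 + -0.1400i → escape time 3

Answer: 2222
3432
4773
7773
7773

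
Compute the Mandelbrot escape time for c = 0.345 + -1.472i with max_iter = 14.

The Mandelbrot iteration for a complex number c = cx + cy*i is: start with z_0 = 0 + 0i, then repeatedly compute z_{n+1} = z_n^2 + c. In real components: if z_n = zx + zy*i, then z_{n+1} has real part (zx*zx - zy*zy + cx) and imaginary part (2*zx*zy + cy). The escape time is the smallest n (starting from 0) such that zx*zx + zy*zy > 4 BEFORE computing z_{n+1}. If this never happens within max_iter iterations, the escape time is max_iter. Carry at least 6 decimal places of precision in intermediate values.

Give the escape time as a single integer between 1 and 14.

Answer: 2

Derivation:
z_0 = 0 + 0i, c = 0.3450 + -1.4720i
Iter 1: z = 0.3450 + -1.4720i, |z|^2 = 2.2858
Iter 2: z = -1.7028 + -2.4877i, |z|^2 = 9.0879
Escaped at iteration 2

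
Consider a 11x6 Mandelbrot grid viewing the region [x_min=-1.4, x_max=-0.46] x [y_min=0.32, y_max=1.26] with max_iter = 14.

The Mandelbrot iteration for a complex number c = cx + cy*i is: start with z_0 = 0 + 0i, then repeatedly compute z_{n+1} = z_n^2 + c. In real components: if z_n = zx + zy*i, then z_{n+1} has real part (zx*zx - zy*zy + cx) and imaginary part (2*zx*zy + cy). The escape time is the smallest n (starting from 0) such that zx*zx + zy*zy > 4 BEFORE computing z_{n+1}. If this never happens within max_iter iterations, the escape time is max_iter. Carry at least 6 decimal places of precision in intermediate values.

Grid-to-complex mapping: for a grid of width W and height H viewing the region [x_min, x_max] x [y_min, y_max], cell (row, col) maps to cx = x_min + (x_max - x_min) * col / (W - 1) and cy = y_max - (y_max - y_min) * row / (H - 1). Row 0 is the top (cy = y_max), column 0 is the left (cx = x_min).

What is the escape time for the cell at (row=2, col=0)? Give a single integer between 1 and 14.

z_0 = 0 + 0i, c = -1.4000 + 0.8840i
Iter 1: z = -1.4000 + 0.8840i, |z|^2 = 2.7415
Iter 2: z = -0.2215 + -1.5912i, |z|^2 = 2.5810
Iter 3: z = -3.8829 + 1.5888i, |z|^2 = 17.6009
Escaped at iteration 3

Answer: 3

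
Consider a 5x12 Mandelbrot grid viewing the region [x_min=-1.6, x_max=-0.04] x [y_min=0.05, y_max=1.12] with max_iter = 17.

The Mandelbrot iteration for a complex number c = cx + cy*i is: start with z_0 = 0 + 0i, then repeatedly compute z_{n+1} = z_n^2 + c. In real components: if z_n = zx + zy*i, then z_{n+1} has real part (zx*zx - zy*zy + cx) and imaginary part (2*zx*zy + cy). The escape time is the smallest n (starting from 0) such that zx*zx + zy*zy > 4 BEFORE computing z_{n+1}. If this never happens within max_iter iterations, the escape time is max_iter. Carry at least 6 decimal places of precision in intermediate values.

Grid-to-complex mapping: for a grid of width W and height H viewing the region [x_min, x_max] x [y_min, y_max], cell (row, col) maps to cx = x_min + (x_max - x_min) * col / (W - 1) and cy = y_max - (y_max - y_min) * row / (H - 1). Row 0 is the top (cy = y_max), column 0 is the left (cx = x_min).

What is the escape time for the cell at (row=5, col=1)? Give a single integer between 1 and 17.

Answer: 3

Derivation:
z_0 = 0 + 0i, c = -1.2100 + 0.6336i
Iter 1: z = -1.2100 + 0.6336i, |z|^2 = 1.8656
Iter 2: z = -0.1474 + -0.8998i, |z|^2 = 0.8313
Iter 3: z = -1.9978 + 0.8989i, |z|^2 = 4.7994
Escaped at iteration 3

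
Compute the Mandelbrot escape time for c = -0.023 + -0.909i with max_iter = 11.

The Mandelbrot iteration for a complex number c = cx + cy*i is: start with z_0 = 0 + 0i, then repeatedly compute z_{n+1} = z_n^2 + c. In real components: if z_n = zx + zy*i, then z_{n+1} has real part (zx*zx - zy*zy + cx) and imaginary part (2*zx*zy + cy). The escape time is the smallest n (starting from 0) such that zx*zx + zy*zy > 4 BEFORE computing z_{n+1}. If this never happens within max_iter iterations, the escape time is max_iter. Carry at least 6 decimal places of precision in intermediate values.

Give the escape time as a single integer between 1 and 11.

z_0 = 0 + 0i, c = -0.0230 + -0.9090i
Iter 1: z = -0.0230 + -0.9090i, |z|^2 = 0.8268
Iter 2: z = -0.8488 + -0.8672i, |z|^2 = 1.4724
Iter 3: z = -0.0546 + 0.5631i, |z|^2 = 0.3200
Iter 4: z = -0.3370 + -0.9705i, |z|^2 = 1.0555
Iter 5: z = -0.8513 + -0.2548i, |z|^2 = 0.7896
Iter 6: z = 0.6368 + -0.4752i, |z|^2 = 0.6313
Iter 7: z = 0.1567 + -1.5142i, |z|^2 = 2.3174
Iter 8: z = -2.2913 + -1.3836i, |z|^2 = 7.1646
Escaped at iteration 8

Answer: 8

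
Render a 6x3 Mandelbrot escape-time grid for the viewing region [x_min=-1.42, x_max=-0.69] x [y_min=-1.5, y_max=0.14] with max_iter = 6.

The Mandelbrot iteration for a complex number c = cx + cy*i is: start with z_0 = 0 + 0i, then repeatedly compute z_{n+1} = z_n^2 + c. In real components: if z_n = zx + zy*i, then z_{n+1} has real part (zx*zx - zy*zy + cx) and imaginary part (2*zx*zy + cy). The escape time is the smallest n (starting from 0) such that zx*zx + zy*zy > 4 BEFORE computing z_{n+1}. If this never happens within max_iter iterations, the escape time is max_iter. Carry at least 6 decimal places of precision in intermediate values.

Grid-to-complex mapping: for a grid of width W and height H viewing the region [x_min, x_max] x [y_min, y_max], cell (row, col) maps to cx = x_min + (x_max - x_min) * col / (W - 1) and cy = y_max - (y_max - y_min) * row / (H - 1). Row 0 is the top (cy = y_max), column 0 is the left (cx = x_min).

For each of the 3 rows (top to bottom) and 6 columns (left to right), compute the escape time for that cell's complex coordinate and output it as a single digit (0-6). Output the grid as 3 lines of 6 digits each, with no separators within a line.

(row=0, col=0): c = -1.4200 + 0.1400i → escape time 6
(row=0, col=1): c = -1.2740 + 0.1400i → escape time 6
(row=0, col=2): c = -1.1280 + 0.1400i → escape time 6
(row=0, col=3): c = -0.9820 + 0.1400i → escape time 6
(row=0, col=4): c = -0.8360 + 0.1400i → escape time 6
(row=0, col=5): c = -0.6900 + 0.1400i → escape time 6
(row=1, col=0): c = -1.4200 + -0.6800i → escape time 3
(row=1, col=1): c = -1.2740 + -0.6800i → escape time 3
(row=1, col=2): c = -1.1280 + -0.6800i → escape time 3
(row=1, col=3): c = -0.9820 + -0.6800i → escape time 4
(row=1, col=4): c = -0.8360 + -0.6800i → escape time 4
(row=1, col=5): c = -0.6900 + -0.6800i → escape time 5
(row=2, col=0): c = -1.4200 + -1.5000i → escape time 1
(row=2, col=1): c = -1.2740 + -1.5000i → escape time 2
(row=2, col=2): c = -1.1280 + -1.5000i → escape time 2
(row=2, col=3): c = -0.9820 + -1.5000i → escape time 2
(row=2, col=4): c = -0.8360 + -1.5000i → escape time 2
(row=2, col=5): c = -0.6900 + -1.5000i → escape time 2

Answer: 666666
333445
122222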